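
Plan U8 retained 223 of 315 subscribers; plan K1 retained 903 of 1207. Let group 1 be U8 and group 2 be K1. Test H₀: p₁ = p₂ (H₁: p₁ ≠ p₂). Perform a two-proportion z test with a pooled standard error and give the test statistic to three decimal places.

z = -1.448

p̂₁ = 223/315 ≈ 0.70794, p̂₂ = 903/1207 ≈ 0.74814.
Pooled p̂ = (223+903)/(315+1207) = 1126/1522 = 0.73982.
SE = √(0.192488 × 0.0040031) = 0.02776.
z = (0.70794 − 0.74814)/0.02776 = -0.04020/0.02776 = -1.448.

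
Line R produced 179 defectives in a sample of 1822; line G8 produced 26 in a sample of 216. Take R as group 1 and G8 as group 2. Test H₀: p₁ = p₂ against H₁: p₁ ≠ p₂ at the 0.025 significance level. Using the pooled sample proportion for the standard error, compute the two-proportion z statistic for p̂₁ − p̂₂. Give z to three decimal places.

z = -1.022

p̂₁ = 179/1822 ≈ 0.098244, p̂₂ = 26/216 ≈ 0.120370.
Pooled p̂ = (179+26)/(1822+216) = 205/2038 = 0.100589.
SE = √(p̂(1−p̂)(1/n₁+1/n₂)) = √(0.100589·0.899411·0.00517848) = √(0.0004685) = 0.021645.
z = (0.098244 − 0.120370)/0.021645 = -0.022126/0.021645 = -1.022.
p-value = 2·P(Z > 1.022) ≈ 0.3067; since p > α = 0.025, fail to reject H₀.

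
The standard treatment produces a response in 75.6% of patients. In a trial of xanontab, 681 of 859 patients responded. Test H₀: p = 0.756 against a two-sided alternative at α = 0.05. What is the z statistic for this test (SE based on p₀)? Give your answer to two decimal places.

z = 2.51

p̂ = 681/859 ≈ 0.79278.
Under H₀, SE = √(0.756·0.244/859) = √(0.000214743) = 0.01465.
z = (0.79278 − 0.756)/0.01465 = 0.03678/0.01465 = 2.51.
p-value = 2·P(Z > 2.510) ≈ 0.0121; since p < α = 0.05, reject H₀.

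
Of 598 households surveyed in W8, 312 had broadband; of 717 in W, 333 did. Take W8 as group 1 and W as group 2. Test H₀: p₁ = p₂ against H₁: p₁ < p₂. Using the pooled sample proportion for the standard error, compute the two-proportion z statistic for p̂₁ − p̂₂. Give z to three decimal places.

p̂₁ = 312/598 ≈ 0.52174, p̂₂ = 333/717 ≈ 0.46444.
Pooled p̂ = (312+333)/(598+717) = 645/1315 = 0.49049.
SE = √(p̂(1−p̂)(1/n₁+1/n₂)) = √(0.49049·0.50951·0.00306694) = √(0.000766458) = 0.02768.
z = (0.52174 − 0.46444)/0.02768 = 0.05730/0.02768 = 2.070.
p-value = P(Z < 2.070) ≈ 0.9808.

z = 2.070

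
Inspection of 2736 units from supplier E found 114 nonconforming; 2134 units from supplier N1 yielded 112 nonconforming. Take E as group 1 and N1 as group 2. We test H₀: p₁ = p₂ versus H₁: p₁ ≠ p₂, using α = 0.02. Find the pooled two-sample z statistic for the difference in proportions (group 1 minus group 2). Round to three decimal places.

z = -1.780

p̂₁ = 114/2736 ≈ 0.0416667, p̂₂ = 112/2134 ≈ 0.0524836.
Pooled p̂ = (114+112)/(2736+2134) = 226/4870 = 0.0464066.
SE = √(p̂(1−p̂)(1/n₁+1/n₂)) = √(0.0464066·0.9535934·0.000834101) = √(3.69115e-05) = 0.0060755.
z = (0.0416667 − 0.0524836)/0.0060755 = -0.0108169/0.0060755 = -1.780.
p-value = 2·P(Z > 1.780) ≈ 0.0750; since p > α = 0.02, fail to reject H₀.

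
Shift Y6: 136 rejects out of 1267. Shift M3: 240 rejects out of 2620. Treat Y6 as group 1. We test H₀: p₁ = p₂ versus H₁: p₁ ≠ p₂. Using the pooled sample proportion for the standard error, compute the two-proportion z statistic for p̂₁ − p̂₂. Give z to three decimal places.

p̂₁ = 136/1267 = 0.107340, p̂₂ = 240/2620 = 0.091603.
Pooled p̂ = (136+240)/(1267+2620) = 376/3887 = 0.096733.
SE = √(0.0873755 × 0.00117095) = 0.010115.
z = (0.107340 − 0.091603)/0.010115 = 0.015737/0.010115 = 1.556.

z = 1.556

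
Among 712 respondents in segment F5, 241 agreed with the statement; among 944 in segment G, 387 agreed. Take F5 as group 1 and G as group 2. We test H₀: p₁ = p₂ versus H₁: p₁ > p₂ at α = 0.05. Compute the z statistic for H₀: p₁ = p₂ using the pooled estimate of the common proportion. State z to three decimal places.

z = -2.968

p̂₁ = 241/712 ≈ 0.33848, p̂₂ = 387/944 ≈ 0.40996.
Pooled p̂ = (241+387)/(712+944) = 628/1656 = 0.37923.
SE = √(p̂(1−p̂)(1/n₁+1/n₂)) = √(0.37923·0.62077·0.00246382) = √(0.000580017) = 0.02408.
z = (0.33848 − 0.40996)/0.02408 = -0.07148/0.02408 = -2.968.
p-value = P(Z > -2.968) ≈ 0.9985, so at α = 0.05 we fail to reject H₀.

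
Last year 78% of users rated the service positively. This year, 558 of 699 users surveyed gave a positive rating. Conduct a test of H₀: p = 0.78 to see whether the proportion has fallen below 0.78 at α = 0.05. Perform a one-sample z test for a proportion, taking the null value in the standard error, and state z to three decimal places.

p̂ = 558/699 = 0.79828.
Under H₀, SE = √(0.78·0.22/699) = √(0.000245494) = 0.01567.
z = (0.79828 − 0.78)/0.01567 = 0.01828/0.01567 = 1.167.
p-value = P(Z < 1.167) ≈ 0.8784. With α = 0.05, fail to reject H₀.

z = 1.167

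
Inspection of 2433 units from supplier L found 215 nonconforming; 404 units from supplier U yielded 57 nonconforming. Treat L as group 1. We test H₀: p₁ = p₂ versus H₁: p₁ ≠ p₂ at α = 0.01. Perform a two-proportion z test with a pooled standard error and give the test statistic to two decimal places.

z = -3.33

p̂₁ = 215/2433 = 0.08837, p̂₂ = 57/404 = 0.14109.
Pooled p̂ = (215+57)/(2433+404) = 272/2837 = 0.09588.
SE = √(0.0866837 × 0.00288626) = 0.01582.
z = (0.08837 − 0.14109)/0.01582 = -0.05272/0.01582 = -3.33.
Two-sided p-value ≈ 2·Φ(−3.333) = 0.0009. With α = 0.01, reject H₀.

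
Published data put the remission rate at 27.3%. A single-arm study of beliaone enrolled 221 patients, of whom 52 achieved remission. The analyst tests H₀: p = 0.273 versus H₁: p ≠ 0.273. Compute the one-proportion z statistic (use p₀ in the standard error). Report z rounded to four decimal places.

p̂ = 52/221 ≈ 0.235294.
SE = √(p₀(1−p₀)/n) = √(0.19847/221) = 0.029968.
z = (0.235294 − 0.273)/0.029968 = -0.037706/0.029968 = -1.2582.

z = -1.2582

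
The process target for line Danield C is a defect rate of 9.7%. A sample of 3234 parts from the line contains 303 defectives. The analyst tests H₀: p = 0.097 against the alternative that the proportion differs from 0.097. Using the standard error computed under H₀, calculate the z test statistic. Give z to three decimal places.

z = -0.636

p̂ = 303/3234 ≈ 0.093692.
SE = √(p₀(1−p₀)/n) = √(0.087591/3234) = 0.005204.
z = (0.093692 − 0.097)/0.005204 = -0.003308/0.005204 = -0.636.
Two-sided p-value ≈ 2·Φ(−0.636) = 0.5250.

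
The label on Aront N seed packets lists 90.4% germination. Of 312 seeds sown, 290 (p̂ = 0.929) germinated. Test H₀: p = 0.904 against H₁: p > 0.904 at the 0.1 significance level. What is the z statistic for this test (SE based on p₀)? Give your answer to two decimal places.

z = 1.53

p̂ = 290/312 = 0.9295.
Under H₀, SE = √(0.904·0.096/312) = √(0.000278154) = 0.0167.
z = (0.9295 − 0.904)/0.0167 = 0.0255/0.0167 = 1.53.
p-value = P(Z > 1.528) ≈ 0.0632. With α = 0.1, reject H₀.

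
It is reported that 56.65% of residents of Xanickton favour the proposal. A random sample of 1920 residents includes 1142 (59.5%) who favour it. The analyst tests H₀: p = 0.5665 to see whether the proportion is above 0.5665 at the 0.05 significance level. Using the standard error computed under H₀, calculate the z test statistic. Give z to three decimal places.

z = 2.502

p̂ = 1142/1920 ≈ 0.594792.
Under H₀, SE = √(0.5665·0.4335/1920) = √(0.000127905) = 0.011310.
z = (0.594792 − 0.5665)/0.011310 = 0.028292/0.011310 = 2.502.
p-value = P(Z > 2.502) ≈ 0.0062, so at α = 0.05 we reject H₀.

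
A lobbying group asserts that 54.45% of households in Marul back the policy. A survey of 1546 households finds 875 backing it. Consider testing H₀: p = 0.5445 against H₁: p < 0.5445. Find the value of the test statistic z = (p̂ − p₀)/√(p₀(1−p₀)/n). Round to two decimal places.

z = 1.70

p̂ = 875/1546 ≈ 0.56598.
Standard error under H₀: √(0.5445×0.4555/1546) = 0.01267.
z = (0.56598 − 0.5445)/0.01267 = 0.02148/0.01267 = 1.70.
p-value = P(Z < 1.696) ≈ 0.9550.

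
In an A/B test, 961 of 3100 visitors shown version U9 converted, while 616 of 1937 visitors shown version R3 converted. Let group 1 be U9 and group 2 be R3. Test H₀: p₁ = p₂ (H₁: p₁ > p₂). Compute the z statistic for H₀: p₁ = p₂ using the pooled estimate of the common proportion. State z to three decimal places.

z = -0.597

p̂₁ = 961/3100 = 0.31000, p̂₂ = 616/1937 = 0.31802.
Pooled p̂ = (961+616)/(3100+1937) = 1577/5037 = 0.31308.
SE = √(0.215062 × 0.000838843) = 0.01343.
z = (0.31000 − 0.31802)/0.01343 = -0.00802/0.01343 = -0.597.
p-value = P(Z > -0.597) ≈ 0.7247.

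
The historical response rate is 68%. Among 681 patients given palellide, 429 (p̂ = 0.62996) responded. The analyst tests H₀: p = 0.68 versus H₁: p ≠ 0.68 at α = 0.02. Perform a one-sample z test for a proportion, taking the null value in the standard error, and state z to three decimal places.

p̂ = 429/681 ≈ 0.629956.
SE = √(p₀(1−p₀)/n) = √(0.2176/681) = 0.017875.
z = (0.629956 − 0.68)/0.017875 = -0.050044/0.017875 = -2.800.
Two-sided p-value ≈ 2·Φ(−2.800) = 0.0051. With α = 0.02, reject H₀.

z = -2.800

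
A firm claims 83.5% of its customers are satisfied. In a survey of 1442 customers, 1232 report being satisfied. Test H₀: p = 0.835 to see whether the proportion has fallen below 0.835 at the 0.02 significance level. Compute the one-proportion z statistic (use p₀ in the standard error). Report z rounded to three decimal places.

p̂ = 1232/1442 ≈ 0.8543689.
SE = √(p₀(1−p₀)/n) = √(0.13778/1442) = 0.0097747.
z = (0.8543689 − 0.835)/0.0097747 = 0.0193689/0.0097747 = 1.982.
p-value = P(Z < 1.982) ≈ 0.9762, so at α = 0.02 we fail to reject H₀.

z = 1.982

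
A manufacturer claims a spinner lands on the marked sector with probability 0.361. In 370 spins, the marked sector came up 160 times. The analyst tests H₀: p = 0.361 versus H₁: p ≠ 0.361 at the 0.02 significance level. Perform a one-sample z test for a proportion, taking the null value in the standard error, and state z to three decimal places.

z = 2.861

p̂ = 160/370 = 0.43243.
Under H₀, SE = √(0.361·0.639/370) = √(0.000623457) = 0.02497.
z = (0.43243 − 0.361)/0.02497 = 0.07143/0.02497 = 2.861.
Two-sided p-value ≈ 2·Φ(−2.861) = 0.0042, so at α = 0.02 we reject H₀.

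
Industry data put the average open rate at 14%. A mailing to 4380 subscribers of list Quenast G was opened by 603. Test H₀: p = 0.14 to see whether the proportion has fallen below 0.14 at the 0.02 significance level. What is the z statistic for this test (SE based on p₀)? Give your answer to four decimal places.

p̂ = 603/4380 = 0.137671.
SE = √(p₀(1−p₀)/n) = √(0.1204/4380) = 0.005243.
z = (0.137671 − 0.14)/0.005243 = -0.002329/0.005243 = -0.4442.
p-value = P(Z < -0.444) ≈ 0.3285; since p > α = 0.02, fail to reject H₀.

z = -0.4442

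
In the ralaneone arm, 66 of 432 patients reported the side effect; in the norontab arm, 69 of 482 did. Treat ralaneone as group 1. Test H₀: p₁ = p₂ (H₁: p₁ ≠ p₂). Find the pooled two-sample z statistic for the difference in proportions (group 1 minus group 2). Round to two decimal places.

z = 0.41

p̂₁ = 66/432 ≈ 0.1528, p̂₂ = 69/482 ≈ 0.1432.
Pooled p̂ = (66+69)/(432+482) = 135/914 = 0.1477.
SE = √(0.125886 × 0.0043895) = 0.0235.
z = (0.1528 − 0.1432)/0.0235 = 0.0096/0.0235 = 0.41.
Two-sided p-value ≈ 2·Φ(−0.409) = 0.6822.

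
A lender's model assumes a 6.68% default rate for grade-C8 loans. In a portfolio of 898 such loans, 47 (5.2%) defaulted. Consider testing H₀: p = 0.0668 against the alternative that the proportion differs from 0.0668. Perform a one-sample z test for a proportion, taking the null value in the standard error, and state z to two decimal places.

z = -1.74

p̂ = 47/898 = 0.05234.
Standard error under H₀: √(0.0668×0.9332/898) = 0.00833.
z = (0.05234 − 0.0668)/0.00833 = -0.01446/0.00833 = -1.74.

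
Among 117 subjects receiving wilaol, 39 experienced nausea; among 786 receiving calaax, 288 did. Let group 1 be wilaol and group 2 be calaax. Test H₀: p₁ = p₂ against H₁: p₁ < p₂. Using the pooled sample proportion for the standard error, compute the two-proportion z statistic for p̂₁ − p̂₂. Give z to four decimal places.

p̂₁ = 39/117 = 0.333333, p̂₂ = 288/786 = 0.366412.
Pooled p̂ = (39+288)/(117+786) = 327/903 = 0.362126.
SE = √(p̂(1−p̂)(1/n₁+1/n₂)) = √(0.362126·0.637874·0.00981927) = √(0.00226816) = 0.047625.
z = (0.333333 − 0.366412)/0.047625 = -0.033079/0.047625 = -0.6946.
p-value = P(Z < -0.695) ≈ 0.2437.

z = -0.6946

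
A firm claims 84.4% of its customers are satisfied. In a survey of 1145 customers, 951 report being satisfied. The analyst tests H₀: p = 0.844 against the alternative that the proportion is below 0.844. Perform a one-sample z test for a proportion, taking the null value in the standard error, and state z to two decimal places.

p̂ = 951/1145 = 0.8306.
Under H₀, SE = √(0.844·0.156/1145) = √(0.00011499) = 0.0107.
z = (0.8306 − 0.844)/0.0107 = -0.0134/0.0107 = -1.25.
p-value = P(Z < -1.253) ≈ 0.1052.

z = -1.25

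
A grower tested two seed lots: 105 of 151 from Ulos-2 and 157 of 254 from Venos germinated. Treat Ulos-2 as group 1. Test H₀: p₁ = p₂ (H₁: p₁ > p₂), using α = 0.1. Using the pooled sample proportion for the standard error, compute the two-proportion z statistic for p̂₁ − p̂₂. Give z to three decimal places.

p̂₁ = 105/151 ≈ 0.69536, p̂₂ = 157/254 ≈ 0.61811.
Pooled p̂ = (105+157)/(151+254) = 262/405 = 0.64691.
SE = √(0.228416 × 0.0105595) = 0.04911.
z = (0.69536 − 0.61811)/0.04911 = 0.07725/0.04911 = 1.573.
p-value = P(Z > 1.573) ≈ 0.0579; since p < α = 0.1, reject H₀.

z = 1.573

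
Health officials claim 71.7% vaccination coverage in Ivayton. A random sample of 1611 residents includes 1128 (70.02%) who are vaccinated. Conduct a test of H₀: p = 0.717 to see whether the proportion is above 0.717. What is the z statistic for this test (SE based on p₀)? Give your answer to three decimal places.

p̂ = 1128/1611 ≈ 0.70019.
Under H₀, SE = √(0.717·0.283/1611) = √(0.000125953) = 0.01122.
z = (0.70019 − 0.717)/0.01122 = -0.01681/0.01122 = -1.498.

z = -1.498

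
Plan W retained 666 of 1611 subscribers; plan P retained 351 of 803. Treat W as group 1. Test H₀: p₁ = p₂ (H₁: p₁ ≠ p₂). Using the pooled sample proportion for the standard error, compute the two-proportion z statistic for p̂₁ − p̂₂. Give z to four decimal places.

p̂₁ = 666/1611 ≈ 0.413408, p̂₂ = 351/803 ≈ 0.437111.
Pooled p̂ = (666+351)/(1611+803) = 1017/2414 = 0.421292.
SE = √(0.243805 × 0.00186606) = 0.021330.
z = (0.413408 − 0.437111)/0.021330 = -0.023703/0.021330 = -1.1113.
Two-sided p-value ≈ 2·Φ(−1.111) = 0.2665.

z = -1.1113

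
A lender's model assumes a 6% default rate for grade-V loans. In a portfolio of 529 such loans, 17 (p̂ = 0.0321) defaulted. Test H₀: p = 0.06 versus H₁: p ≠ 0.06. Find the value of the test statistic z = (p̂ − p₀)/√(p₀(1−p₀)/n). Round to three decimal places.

p̂ = 17/529 = 0.0321361.
SE = √(p₀(1−p₀)/n) = √(0.0564/529) = 0.0103255.
z = (0.0321361 − 0.06)/0.0103255 = -0.0278639/0.0103255 = -2.699.

z = -2.699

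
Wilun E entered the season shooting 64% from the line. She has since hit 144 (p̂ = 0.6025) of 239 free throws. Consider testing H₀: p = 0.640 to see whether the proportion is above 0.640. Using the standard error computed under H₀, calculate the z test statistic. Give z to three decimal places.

p̂ = 144/239 = 0.60251.
Standard error under H₀: √(0.64×0.36/239) = 0.03105.
z = (0.60251 − 0.64)/0.03105 = -0.03749/0.03105 = -1.207.
p-value = P(Z > -1.207) ≈ 0.8864.

z = -1.207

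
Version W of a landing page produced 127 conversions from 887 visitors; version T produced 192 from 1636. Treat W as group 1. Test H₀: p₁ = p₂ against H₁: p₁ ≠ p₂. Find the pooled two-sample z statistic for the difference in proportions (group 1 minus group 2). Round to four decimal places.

z = 1.8632

p̂₁ = 127/887 ≈ 0.143179, p̂₂ = 192/1636 ≈ 0.117359.
Pooled p̂ = (127+192)/(887+1636) = 319/2523 = 0.126437.
SE = √(0.110451 × 0.00173864) = 0.013858.
z = (0.143179 − 0.117359)/0.013858 = 0.025820/0.013858 = 1.8632.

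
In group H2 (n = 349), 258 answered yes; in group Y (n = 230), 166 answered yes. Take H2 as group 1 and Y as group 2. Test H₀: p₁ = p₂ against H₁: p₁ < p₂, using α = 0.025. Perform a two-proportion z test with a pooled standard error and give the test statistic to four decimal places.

p̂₁ = 258/349 = 0.739255, p̂₂ = 166/230 = 0.721739.
Pooled p̂ = (258+166)/(349+230) = 424/579 = 0.732297.
SE = √(0.196038 × 0.00721316) = 0.037604.
z = (0.739255 − 0.721739)/0.037604 = 0.017516/0.037604 = 0.4658.
p-value = P(Z < 0.466) ≈ 0.6793; since p > α = 0.025, fail to reject H₀.

z = 0.4658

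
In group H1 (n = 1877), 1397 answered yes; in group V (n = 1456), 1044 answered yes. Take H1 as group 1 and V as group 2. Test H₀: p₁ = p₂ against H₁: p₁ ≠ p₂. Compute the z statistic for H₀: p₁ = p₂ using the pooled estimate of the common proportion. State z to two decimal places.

z = 1.76

p̂₁ = 1397/1877 ≈ 0.7443, p̂₂ = 1044/1456 ≈ 0.7170.
Pooled p̂ = (1397+1044)/(1877+1456) = 2441/3333 = 0.7324.
SE = √(0.196003 × 0.00121958) = 0.0155.
z = (0.7443 − 0.7170)/0.0155 = 0.0273/0.0155 = 1.76.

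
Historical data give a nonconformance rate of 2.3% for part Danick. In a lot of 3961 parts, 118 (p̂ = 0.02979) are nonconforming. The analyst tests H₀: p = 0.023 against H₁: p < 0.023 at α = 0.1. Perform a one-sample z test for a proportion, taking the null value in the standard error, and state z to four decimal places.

z = 2.8510

p̂ = 118/3961 ≈ 0.0297905.
Under H₀, SE = √(0.023·0.977/3961) = √(5.67306e-06) = 0.0023818.
z = (0.0297905 − 0.023)/0.0023818 = 0.0067905/0.0023818 = 2.8510.
p-value = P(Z < 2.851) ≈ 0.9978. With α = 0.1, fail to reject H₀.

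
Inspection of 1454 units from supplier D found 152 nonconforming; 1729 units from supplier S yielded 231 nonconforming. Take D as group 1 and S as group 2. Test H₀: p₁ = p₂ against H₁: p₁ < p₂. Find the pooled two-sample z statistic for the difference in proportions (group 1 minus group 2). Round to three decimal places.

p̂₁ = 152/1454 = 0.1045392, p̂₂ = 231/1729 = 0.1336032.
Pooled p̂ = (152+231)/(1454+1729) = 383/3183 = 0.1203267.
SE = √(p̂(1−p̂)(1/n₁+1/n₂)) = √(0.1203267·0.8796733·0.00126613) = √(0.000134017) = 0.0115766.
z = (0.1045392 − 0.1336032)/0.0115766 = -0.0290640/0.0115766 = -2.511.

z = -2.511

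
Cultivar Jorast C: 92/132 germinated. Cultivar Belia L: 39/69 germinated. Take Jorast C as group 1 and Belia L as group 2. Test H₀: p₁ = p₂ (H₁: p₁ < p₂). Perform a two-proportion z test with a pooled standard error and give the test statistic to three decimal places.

z = 1.862

p̂₁ = 92/132 = 0.69697, p̂₂ = 39/69 = 0.56522.
Pooled p̂ = (92+39)/(132+69) = 131/201 = 0.65174.
SE = √(0.226975 × 0.0220685) = 0.07077.
z = (0.69697 − 0.56522)/0.07077 = 0.13175/0.07077 = 1.862.
p-value = P(Z < 1.862) ≈ 0.9687.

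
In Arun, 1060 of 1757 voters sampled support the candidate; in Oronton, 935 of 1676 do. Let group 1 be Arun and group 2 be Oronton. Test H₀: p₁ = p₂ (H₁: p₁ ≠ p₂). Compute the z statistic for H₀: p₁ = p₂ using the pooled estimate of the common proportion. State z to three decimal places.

z = 2.697

p̂₁ = 1060/1757 ≈ 0.6033011, p̂₂ = 935/1676 ≈ 0.5578759.
Pooled p̂ = (1060+935)/(1757+1676) = 1995/3433 = 0.5811244.
SE = √(0.243419 × 0.00116581) = 0.0168458.
z = (0.6033011 − 0.5578759)/0.0168458 = 0.0454252/0.0168458 = 2.697.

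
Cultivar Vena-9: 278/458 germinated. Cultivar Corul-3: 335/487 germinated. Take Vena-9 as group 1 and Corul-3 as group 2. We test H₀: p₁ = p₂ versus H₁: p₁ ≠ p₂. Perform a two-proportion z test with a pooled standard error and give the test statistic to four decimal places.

z = -2.6035

p̂₁ = 278/458 = 0.606987, p̂₂ = 335/487 = 0.687885.
Pooled p̂ = (278+335)/(458+487) = 613/945 = 0.648677.
SE = √(0.227895 × 0.00423679) = 0.031073.
z = (0.606987 − 0.687885)/0.031073 = -0.080898/0.031073 = -2.6035.
Two-sided p-value ≈ 2·Φ(−2.603) = 0.0092.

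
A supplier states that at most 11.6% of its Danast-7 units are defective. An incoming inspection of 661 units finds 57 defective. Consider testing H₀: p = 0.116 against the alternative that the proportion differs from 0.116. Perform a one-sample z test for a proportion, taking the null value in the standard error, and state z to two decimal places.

z = -2.39

p̂ = 57/661 ≈ 0.08623.
Under H₀, SE = √(0.116·0.884/661) = √(0.000155135) = 0.01246.
z = (0.08623 − 0.116)/0.01246 = -0.02977/0.01246 = -2.39.
p-value = 2·P(Z > 2.390) ≈ 0.0169.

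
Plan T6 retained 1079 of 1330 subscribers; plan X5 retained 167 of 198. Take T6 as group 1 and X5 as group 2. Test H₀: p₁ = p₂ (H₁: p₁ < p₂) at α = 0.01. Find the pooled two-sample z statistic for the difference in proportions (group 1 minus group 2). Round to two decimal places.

p̂₁ = 1079/1330 ≈ 0.81128, p̂₂ = 167/198 ≈ 0.84343.
Pooled p̂ = (1079+167)/(1330+198) = 1246/1528 = 0.81545.
SE = √(0.150494 × 0.00580238) = 0.02955.
z = (0.81128 − 0.84343)/0.02955 = -0.03215/0.02955 = -1.09.
p-value = P(Z < -1.088) ≈ 0.1383. With α = 0.01, fail to reject H₀.

z = -1.09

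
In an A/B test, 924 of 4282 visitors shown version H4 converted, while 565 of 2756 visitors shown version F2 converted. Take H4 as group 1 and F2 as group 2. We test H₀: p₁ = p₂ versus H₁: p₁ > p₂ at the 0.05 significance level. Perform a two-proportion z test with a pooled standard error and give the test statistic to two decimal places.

p̂₁ = 924/4282 ≈ 0.2158, p̂₂ = 565/2756 ≈ 0.2050.
Pooled p̂ = (924+565)/(4282+2756) = 1489/7038 = 0.2116.
SE = √(0.166806 × 0.00059638) = 0.0100.
z = (0.2158 − 0.2050)/0.0100 = 0.0108/0.0100 = 1.08.
p-value = P(Z > 1.081) ≈ 0.1399; since p > α = 0.05, fail to reject H₀.

z = 1.08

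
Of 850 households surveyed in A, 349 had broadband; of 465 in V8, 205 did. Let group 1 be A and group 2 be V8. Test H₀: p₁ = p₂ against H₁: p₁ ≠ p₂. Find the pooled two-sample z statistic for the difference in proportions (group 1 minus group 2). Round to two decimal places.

p̂₁ = 349/850 ≈ 0.4106, p̂₂ = 205/465 ≈ 0.4409.
Pooled p̂ = (349+205)/(850+465) = 554/1315 = 0.4213.
SE = √(0.243805 × 0.00332701) = 0.0285.
z = (0.4106 − 0.4409)/0.0285 = -0.0303/0.0285 = -1.06.
Two-sided p-value ≈ 2·Φ(−1.063) = 0.2878.

z = -1.06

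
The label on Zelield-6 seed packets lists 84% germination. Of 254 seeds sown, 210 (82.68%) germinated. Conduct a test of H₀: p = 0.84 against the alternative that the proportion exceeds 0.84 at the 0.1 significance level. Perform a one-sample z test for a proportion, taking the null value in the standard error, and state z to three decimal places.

z = -0.575

p̂ = 210/254 ≈ 0.82677.
Under H₀, SE = √(0.84·0.16/254) = √(0.000529134) = 0.02300.
z = (0.82677 − 0.84)/0.02300 = -0.01323/0.02300 = -0.575.
p-value = P(Z > -0.575) ≈ 0.7174; since p > α = 0.1, fail to reject H₀.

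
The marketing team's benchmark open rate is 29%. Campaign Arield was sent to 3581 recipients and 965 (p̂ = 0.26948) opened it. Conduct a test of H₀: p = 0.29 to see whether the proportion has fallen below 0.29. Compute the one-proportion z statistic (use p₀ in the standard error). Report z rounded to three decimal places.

z = -2.706

p̂ = 965/3581 ≈ 0.269478.
SE = √(p₀(1−p₀)/n) = √(0.2059/3581) = 0.007583.
z = (0.269478 − 0.29)/0.007583 = -0.020522/0.007583 = -2.706.
p-value = P(Z < -2.706) ≈ 0.0034.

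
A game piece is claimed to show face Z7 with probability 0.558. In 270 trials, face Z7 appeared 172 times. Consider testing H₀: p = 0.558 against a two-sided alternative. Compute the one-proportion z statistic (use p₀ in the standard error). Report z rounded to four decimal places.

z = 2.6151

p̂ = 172/270 ≈ 0.6370370.
SE = √(p₀(1−p₀)/n) = √(0.24664/270) = 0.0302236.
z = (0.6370370 − 0.558)/0.0302236 = 0.0790370/0.0302236 = 2.6151.
p-value = 2·P(Z > 2.615) ≈ 0.0089.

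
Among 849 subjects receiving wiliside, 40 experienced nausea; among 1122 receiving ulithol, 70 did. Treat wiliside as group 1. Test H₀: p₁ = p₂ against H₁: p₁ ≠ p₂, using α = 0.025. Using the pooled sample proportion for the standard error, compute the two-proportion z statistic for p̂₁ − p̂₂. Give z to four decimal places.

z = -1.4628

p̂₁ = 40/849 ≈ 0.047114, p̂₂ = 70/1122 ≈ 0.062389.
Pooled p̂ = (40+70)/(849+1122) = 110/1971 = 0.055809.
SE = √(p̂(1−p̂)(1/n₁+1/n₂)) = √(0.055809·0.944191·0.00206912) = √(0.000109031) = 0.010442.
z = (0.047114 − 0.062389)/0.010442 = -0.015275/0.010442 = -1.4628.
Two-sided p-value ≈ 2·Φ(−1.463) = 0.1435; since p > α = 0.025, fail to reject H₀.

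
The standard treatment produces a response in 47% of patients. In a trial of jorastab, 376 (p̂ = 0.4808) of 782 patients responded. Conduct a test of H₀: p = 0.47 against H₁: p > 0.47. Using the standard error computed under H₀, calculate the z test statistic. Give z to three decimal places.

p̂ = 376/782 = 0.48082.
Standard error under H₀: √(0.47×0.53/782) = 0.01785.
z = (0.48082 − 0.47)/0.01785 = 0.01082/0.01785 = 0.606.
p-value = P(Z > 0.606) ≈ 0.2722.

z = 0.606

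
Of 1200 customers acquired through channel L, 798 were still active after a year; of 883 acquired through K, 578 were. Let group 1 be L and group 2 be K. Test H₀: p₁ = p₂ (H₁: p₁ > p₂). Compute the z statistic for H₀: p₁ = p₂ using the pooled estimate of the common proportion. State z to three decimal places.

z = 0.496

p̂₁ = 798/1200 ≈ 0.66500, p̂₂ = 578/883 ≈ 0.65459.
Pooled p̂ = (798+578)/(1200+883) = 1376/2083 = 0.66059.
SE = √(p̂(1−p̂)(1/n₁+1/n₂)) = √(0.66059·0.33941·0.00196584) = √(0.000440765) = 0.02099.
z = (0.66500 − 0.65459)/0.02099 = 0.01041/0.02099 = 0.496.
p-value = P(Z > 0.496) ≈ 0.3099.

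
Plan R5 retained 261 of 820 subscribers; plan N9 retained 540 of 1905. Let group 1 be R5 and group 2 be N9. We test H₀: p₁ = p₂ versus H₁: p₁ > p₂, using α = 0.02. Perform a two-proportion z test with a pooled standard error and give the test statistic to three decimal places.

z = 1.830

p̂₁ = 261/820 = 0.31829, p̂₂ = 540/1905 = 0.28346.
Pooled p̂ = (261+540)/(820+1905) = 801/2725 = 0.29394.
SE = √(0.207541 × 0.00174445) = 0.01903.
z = (0.31829 − 0.28346)/0.01903 = 0.03483/0.01903 = 1.830.
p-value = P(Z > 1.830) ≈ 0.0336; since p > α = 0.02, fail to reject H₀.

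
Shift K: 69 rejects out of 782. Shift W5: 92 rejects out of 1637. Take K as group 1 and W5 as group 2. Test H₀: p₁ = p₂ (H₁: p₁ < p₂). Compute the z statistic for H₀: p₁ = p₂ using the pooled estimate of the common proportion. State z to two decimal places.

z = 2.96

p̂₁ = 69/782 = 0.0882, p̂₂ = 92/1637 = 0.0562.
Pooled p̂ = (69+92)/(782+1637) = 161/2419 = 0.0666.
SE = √(p̂(1−p̂)(1/n₁+1/n₂)) = √(0.0666·0.9334·0.00188965) = √(0.000117397) = 0.0108.
z = (0.0882 − 0.0562)/0.0108 = 0.0320/0.0108 = 2.96.
p-value = P(Z < 2.957) ≈ 0.9984.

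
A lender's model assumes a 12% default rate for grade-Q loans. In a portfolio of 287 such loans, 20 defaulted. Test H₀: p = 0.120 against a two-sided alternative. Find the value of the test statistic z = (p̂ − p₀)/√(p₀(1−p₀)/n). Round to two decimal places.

p̂ = 20/287 ≈ 0.0697.
Under H₀, SE = √(0.12·0.88/287) = √(0.000367944) = 0.0192.
z = (0.0697 − 0.12)/0.0192 = -0.0503/0.0192 = -2.62.
Two-sided p-value ≈ 2·Φ(−2.623) = 0.0087.

z = -2.62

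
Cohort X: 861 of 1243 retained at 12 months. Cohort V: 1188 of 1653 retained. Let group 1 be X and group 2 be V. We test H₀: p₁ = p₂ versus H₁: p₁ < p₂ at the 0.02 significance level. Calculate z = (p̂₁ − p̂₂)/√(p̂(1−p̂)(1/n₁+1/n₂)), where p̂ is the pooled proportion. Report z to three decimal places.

z = -1.523

p̂₁ = 861/1243 = 0.69268, p̂₂ = 1188/1653 = 0.71869.
Pooled p̂ = (861+1188)/(1243+1653) = 2049/2896 = 0.70753.
SE = √(p̂(1−p̂)(1/n₁+1/n₂)) = √(0.70753·0.29247·0.00140947) = √(0.000291664) = 0.01708.
z = (0.69268 − 0.71869)/0.01708 = -0.02601/0.01708 = -1.523.
p-value = P(Z < -1.523) ≈ 0.0638; since p > α = 0.02, fail to reject H₀.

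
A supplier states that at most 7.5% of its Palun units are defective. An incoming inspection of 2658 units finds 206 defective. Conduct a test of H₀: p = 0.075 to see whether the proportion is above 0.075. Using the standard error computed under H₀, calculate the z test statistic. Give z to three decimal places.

z = 0.490

p̂ = 206/2658 = 0.077502.
SE = √(p₀(1−p₀)/n) = √(0.069375/2658) = 0.005109.
z = (0.077502 − 0.075)/0.005109 = 0.002502/0.005109 = 0.490.
p-value = P(Z > 0.490) ≈ 0.3122.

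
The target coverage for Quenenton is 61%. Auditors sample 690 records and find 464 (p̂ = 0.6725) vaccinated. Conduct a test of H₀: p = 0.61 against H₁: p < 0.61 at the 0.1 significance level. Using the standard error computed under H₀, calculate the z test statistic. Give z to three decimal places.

p̂ = 464/690 = 0.672464.
Under H₀, SE = √(0.61·0.39/690) = √(0.000344783) = 0.018568.
z = (0.672464 − 0.61)/0.018568 = 0.062464/0.018568 = 3.364.
p-value = P(Z < 3.364) ≈ 0.9996. With α = 0.1, fail to reject H₀.

z = 3.364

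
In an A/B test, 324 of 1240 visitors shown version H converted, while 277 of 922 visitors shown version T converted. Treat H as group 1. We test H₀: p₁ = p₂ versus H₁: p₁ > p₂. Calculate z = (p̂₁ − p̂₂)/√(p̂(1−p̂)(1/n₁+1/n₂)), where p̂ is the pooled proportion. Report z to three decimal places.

z = -2.009

p̂₁ = 324/1240 ≈ 0.26129, p̂₂ = 277/922 ≈ 0.30043.
Pooled p̂ = (324+277)/(1240+922) = 601/2162 = 0.27798.
SE = √(p̂(1−p̂)(1/n₁+1/n₂)) = √(0.27798·0.72202·0.00189105) = √(0.00037955) = 0.01948.
z = (0.26129 − 0.30043)/0.01948 = -0.03914/0.01948 = -2.009.
p-value = P(Z > -2.009) ≈ 0.9777.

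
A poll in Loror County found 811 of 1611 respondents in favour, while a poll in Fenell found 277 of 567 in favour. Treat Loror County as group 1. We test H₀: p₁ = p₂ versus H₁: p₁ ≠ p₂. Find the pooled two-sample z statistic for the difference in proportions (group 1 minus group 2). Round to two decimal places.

z = 0.61

p̂₁ = 811/1611 ≈ 0.5034, p̂₂ = 277/567 ≈ 0.4885.
Pooled p̂ = (811+277)/(1611+567) = 1088/2178 = 0.4995.
SE = √(0.25 × 0.0023844) = 0.0244.
z = (0.5034 − 0.4885)/0.0244 = 0.0149/0.0244 = 0.61.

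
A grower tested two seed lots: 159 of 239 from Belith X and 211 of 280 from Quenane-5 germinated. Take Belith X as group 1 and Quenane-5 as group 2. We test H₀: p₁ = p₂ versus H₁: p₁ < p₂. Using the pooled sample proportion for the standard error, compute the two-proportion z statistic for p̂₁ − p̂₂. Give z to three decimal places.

z = -2.216

p̂₁ = 159/239 ≈ 0.66527, p̂₂ = 211/280 ≈ 0.75357.
Pooled p̂ = (159+211)/(239+280) = 370/519 = 0.71291.
SE = √(p̂(1−p̂)(1/n₁+1/n₂)) = √(0.71291·0.28709·0.00775553) = √(0.00158732) = 0.03984.
z = (0.66527 − 0.75357)/0.03984 = -0.08830/0.03984 = -2.216.
p-value = P(Z < -2.216) ≈ 0.0133.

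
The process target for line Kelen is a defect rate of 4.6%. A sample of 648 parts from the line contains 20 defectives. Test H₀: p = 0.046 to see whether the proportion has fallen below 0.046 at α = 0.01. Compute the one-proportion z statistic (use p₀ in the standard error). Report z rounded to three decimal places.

z = -1.839

p̂ = 20/648 = 0.030864.
Standard error under H₀: √(0.046×0.954/648) = 0.008229.
z = (0.030864 − 0.046)/0.008229 = -0.015136/0.008229 = -1.839.
p-value = P(Z < -1.839) ≈ 0.0329, so at α = 0.01 we fail to reject H₀.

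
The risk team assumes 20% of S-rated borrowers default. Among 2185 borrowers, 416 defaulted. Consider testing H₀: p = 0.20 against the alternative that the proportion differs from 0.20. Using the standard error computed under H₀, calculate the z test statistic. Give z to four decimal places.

z = -1.1231

p̂ = 416/2185 = 0.1903890.
Standard error under H₀: √(0.2×0.8/2185) = 0.0085573.
z = (0.1903890 − 0.2)/0.0085573 = -0.0096110/0.0085573 = -1.1231.
Two-sided p-value ≈ 2·Φ(−1.123) = 0.2614.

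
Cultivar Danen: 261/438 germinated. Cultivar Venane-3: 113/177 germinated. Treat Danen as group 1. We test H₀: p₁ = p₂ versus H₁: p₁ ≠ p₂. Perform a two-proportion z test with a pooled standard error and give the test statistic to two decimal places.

p̂₁ = 261/438 = 0.5959, p̂₂ = 113/177 = 0.6384.
Pooled p̂ = (261+113)/(438+177) = 374/615 = 0.6081.
SE = √(0.238308 × 0.00793282) = 0.0435.
z = (0.5959 − 0.6384)/0.0435 = -0.0425/0.0435 = -0.98.
p-value = 2·P(Z > 0.978) ≈ 0.3280.

z = -0.98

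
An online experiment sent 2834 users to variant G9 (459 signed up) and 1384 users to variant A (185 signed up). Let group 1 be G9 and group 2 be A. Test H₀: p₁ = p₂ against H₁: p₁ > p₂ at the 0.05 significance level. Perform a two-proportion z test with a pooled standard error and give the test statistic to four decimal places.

z = 2.3986

p̂₁ = 459/2834 ≈ 0.161962, p̂₂ = 185/1384 ≈ 0.133671.
Pooled p̂ = (459+185)/(2834+1384) = 644/4218 = 0.152679.
SE = √(0.129368 × 0.0010754) = 0.011795.
z = (0.161962 − 0.133671)/0.011795 = 0.028291/0.011795 = 2.3986.
p-value = P(Z > 2.399) ≈ 0.0082; since p < α = 0.05, reject H₀.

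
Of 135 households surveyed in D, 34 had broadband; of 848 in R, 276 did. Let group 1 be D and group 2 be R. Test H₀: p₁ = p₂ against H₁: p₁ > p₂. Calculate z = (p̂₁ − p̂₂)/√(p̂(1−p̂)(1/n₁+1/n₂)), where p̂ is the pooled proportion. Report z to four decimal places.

p̂₁ = 34/135 = 0.251852, p̂₂ = 276/848 = 0.325472.
Pooled p̂ = (34+276)/(135+848) = 310/983 = 0.315361.
SE = √(p̂(1−p̂)(1/n₁+1/n₂)) = √(0.315361·0.684639·0.00858665) = √(0.00185393) = 0.043057.
z = (0.251852 − 0.325472)/0.043057 = -0.073620/0.043057 = -1.7098.

z = -1.7098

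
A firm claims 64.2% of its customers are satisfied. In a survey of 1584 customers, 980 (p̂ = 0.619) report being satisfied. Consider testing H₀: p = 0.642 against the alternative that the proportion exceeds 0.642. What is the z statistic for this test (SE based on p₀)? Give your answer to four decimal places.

z = -1.9354

p̂ = 980/1584 = 0.6186869.
SE = √(p₀(1−p₀)/n) = √(0.22984/1584) = 0.0120457.
z = (0.6186869 − 0.642)/0.0120457 = -0.0233131/0.0120457 = -1.9354.
p-value = P(Z > -1.935) ≈ 0.9735.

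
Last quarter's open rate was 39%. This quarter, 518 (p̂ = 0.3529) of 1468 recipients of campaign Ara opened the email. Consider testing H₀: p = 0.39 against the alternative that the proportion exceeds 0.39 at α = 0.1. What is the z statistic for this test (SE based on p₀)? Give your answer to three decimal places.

z = -2.917

p̂ = 518/1468 = 0.352861.
SE = √(p₀(1−p₀)/n) = √(0.2379/1468) = 0.012730.
z = (0.352861 − 0.39)/0.012730 = -0.037139/0.012730 = -2.917.
p-value = P(Z > -2.917) ≈ 0.9982; since p > α = 0.1, fail to reject H₀.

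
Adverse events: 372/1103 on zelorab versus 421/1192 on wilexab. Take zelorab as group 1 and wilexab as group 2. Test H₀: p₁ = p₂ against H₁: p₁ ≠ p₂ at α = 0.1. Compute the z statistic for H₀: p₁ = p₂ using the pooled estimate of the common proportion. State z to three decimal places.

z = -0.802

p̂₁ = 372/1103 ≈ 0.33726, p̂₂ = 421/1192 ≈ 0.35319.
Pooled p̂ = (372+421)/(1103+1192) = 793/2295 = 0.34553.
SE = √(p̂(1−p̂)(1/n₁+1/n₂)) = √(0.34553·0.65447·0.00174554) = √(0.000394738) = 0.01987.
z = (0.33726 − 0.35319)/0.01987 = -0.01593/0.01987 = -0.802.
Two-sided p-value ≈ 2·Φ(−0.802) = 0.4228; since p > α = 0.1, fail to reject H₀.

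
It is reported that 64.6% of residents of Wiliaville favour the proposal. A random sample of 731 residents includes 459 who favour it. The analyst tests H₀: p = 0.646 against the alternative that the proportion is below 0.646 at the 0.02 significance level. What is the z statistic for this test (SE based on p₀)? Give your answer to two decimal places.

p̂ = 459/731 = 0.6279.
Under H₀, SE = √(0.646·0.354/731) = √(0.000312837) = 0.0177.
z = (0.6279 − 0.646)/0.0177 = -0.0181/0.0177 = -1.02.
p-value = P(Z < -1.023) ≈ 0.1532. With α = 0.02, fail to reject H₀.

z = -1.02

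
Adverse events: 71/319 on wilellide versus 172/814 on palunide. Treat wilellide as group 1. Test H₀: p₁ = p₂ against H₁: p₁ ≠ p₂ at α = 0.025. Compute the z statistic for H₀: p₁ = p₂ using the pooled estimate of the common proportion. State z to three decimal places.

p̂₁ = 71/319 = 0.22257, p̂₂ = 172/814 = 0.21130.
Pooled p̂ = (71+172)/(319+814) = 243/1133 = 0.21447.
SE = √(0.168475 × 0.0043633) = 0.02711.
z = (0.22257 − 0.21130)/0.02711 = 0.01127/0.02711 = 0.416.
Two-sided p-value ≈ 2·Φ(−0.416) = 0.6777; since p > α = 0.025, fail to reject H₀.

z = 0.416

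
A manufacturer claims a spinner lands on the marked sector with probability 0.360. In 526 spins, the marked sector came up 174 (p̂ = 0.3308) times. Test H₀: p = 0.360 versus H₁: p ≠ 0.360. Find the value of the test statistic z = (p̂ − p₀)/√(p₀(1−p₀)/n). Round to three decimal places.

p̂ = 174/526 = 0.33080.
Under H₀, SE = √(0.36·0.64/526) = √(0.000438023) = 0.02093.
z = (0.33080 − 0.36)/0.02093 = -0.02920/0.02093 = -1.395.
p-value = 2·P(Z > 1.395) ≈ 0.1629.

z = -1.395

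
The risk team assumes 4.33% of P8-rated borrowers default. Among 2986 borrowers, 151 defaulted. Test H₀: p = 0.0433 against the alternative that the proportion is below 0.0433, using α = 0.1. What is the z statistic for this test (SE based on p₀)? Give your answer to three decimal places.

p̂ = 151/2986 = 0.0505693.
SE = √(p₀(1−p₀)/n) = √(0.041425/2986) = 0.0037247.
z = (0.0505693 − 0.0433)/0.0037247 = 0.0072693/0.0037247 = 1.952.
p-value = P(Z < 1.952) ≈ 0.9745. With α = 0.1, fail to reject H₀.

z = 1.952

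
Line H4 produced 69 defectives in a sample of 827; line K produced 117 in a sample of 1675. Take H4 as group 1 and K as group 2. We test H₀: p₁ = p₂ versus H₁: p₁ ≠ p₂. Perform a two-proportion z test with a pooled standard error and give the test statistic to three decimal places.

p̂₁ = 69/827 ≈ 0.08343, p̂₂ = 117/1675 ≈ 0.06985.
Pooled p̂ = (69+117)/(827+1675) = 186/2502 = 0.07434.
SE = √(0.068814 × 0.0018062) = 0.01115.
z = (0.08343 − 0.06985)/0.01115 = 0.01358/0.01115 = 1.218.

z = 1.218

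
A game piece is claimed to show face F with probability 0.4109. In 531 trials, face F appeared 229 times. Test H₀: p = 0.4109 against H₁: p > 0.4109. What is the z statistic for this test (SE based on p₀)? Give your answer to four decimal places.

p̂ = 229/531 ≈ 0.431262.
SE = √(p₀(1−p₀)/n) = √(0.24206/531) = 0.021351.
z = (0.431262 − 0.4109)/0.021351 = 0.020362/0.021351 = 0.9537.
p-value = P(Z > 0.954) ≈ 0.1701.

z = 0.9537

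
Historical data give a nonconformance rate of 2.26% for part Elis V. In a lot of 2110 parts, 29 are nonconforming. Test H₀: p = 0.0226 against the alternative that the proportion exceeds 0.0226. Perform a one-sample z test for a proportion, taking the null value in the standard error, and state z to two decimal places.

p̂ = 29/2110 = 0.013744.
SE = √(p₀(1−p₀)/n) = √(0.022089/2110) = 0.003236.
z = (0.013744 − 0.0226)/0.003236 = -0.008856/0.003236 = -2.74.
p-value = P(Z > -2.737) ≈ 0.9969.

z = -2.74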